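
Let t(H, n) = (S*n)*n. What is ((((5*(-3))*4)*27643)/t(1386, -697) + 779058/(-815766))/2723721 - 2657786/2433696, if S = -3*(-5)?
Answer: -3794828579028144059203/3474867977196630398384 ≈ -1.0921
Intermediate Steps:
S = 15
t(H, n) = 15*n**2 (t(H, n) = (15*n)*n = 15*n**2)
((((5*(-3))*4)*27643)/t(1386, -697) + 779058/(-815766))/2723721 - 2657786/2433696 = ((((5*(-3))*4)*27643)/((15*(-697)**2)) + 779058/(-815766))/2723721 - 2657786/2433696 = ((-15*4*27643)/((15*485809)) + 779058*(-1/815766))*(1/2723721) - 2657786*1/2433696 = (-60*27643/7287135 - 18549/19423)*(1/2723721) - 1328893/1216848 = (-1658580*1/7287135 - 18549/19423)*(1/2723721) - 1328893/1216848 = (-110572/485809 - 18549/19423)*(1/2723721) - 1328893/1216848 = -11158911097/9435868207*1/2723721 - 1328893/1216848 = -11158911097/25700672388638247 - 1328893/1216848 = -3794828579028144059203/3474867977196630398384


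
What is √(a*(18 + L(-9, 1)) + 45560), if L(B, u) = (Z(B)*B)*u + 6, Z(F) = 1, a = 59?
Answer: √46445 ≈ 215.51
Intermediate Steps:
L(B, u) = 6 + B*u (L(B, u) = (1*B)*u + 6 = B*u + 6 = 6 + B*u)
√(a*(18 + L(-9, 1)) + 45560) = √(59*(18 + (6 - 9*1)) + 45560) = √(59*(18 + (6 - 9)) + 45560) = √(59*(18 - 3) + 45560) = √(59*15 + 45560) = √(885 + 45560) = √46445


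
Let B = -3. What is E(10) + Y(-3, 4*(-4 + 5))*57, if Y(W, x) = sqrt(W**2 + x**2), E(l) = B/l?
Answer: 2847/10 ≈ 284.70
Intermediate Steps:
E(l) = -3/l
E(10) + Y(-3, 4*(-4 + 5))*57 = -3/10 + sqrt((-3)**2 + (4*(-4 + 5))**2)*57 = -3*1/10 + sqrt(9 + (4*1)**2)*57 = -3/10 + sqrt(9 + 4**2)*57 = -3/10 + sqrt(9 + 16)*57 = -3/10 + sqrt(25)*57 = -3/10 + 5*57 = -3/10 + 285 = 2847/10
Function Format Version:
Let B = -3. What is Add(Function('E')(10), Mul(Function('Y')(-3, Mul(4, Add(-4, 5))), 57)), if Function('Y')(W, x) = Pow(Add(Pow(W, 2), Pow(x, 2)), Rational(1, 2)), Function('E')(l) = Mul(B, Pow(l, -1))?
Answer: Rational(2847, 10) ≈ 284.70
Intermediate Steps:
Function('E')(l) = Mul(-3, Pow(l, -1))
Add(Function('E')(10), Mul(Function('Y')(-3, Mul(4, Add(-4, 5))), 57)) = Add(Mul(-3, Pow(10, -1)), Mul(Pow(Add(Pow(-3, 2), Pow(Mul(4, Add(-4, 5)), 2)), Rational(1, 2)), 57)) = Add(Mul(-3, Rational(1, 10)), Mul(Pow(Add(9, Pow(Mul(4, 1), 2)), Rational(1, 2)), 57)) = Add(Rational(-3, 10), Mul(Pow(Add(9, Pow(4, 2)), Rational(1, 2)), 57)) = Add(Rational(-3, 10), Mul(Pow(Add(9, 16), Rational(1, 2)), 57)) = Add(Rational(-3, 10), Mul(Pow(25, Rational(1, 2)), 57)) = Add(Rational(-3, 10), Mul(5, 57)) = Add(Rational(-3, 10), 285) = Rational(2847, 10)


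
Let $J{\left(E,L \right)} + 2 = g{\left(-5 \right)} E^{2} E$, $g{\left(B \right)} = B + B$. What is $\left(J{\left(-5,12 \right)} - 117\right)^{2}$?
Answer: $1279161$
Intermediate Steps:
$g{\left(B \right)} = 2 B$
$J{\left(E,L \right)} = -2 - 10 E^{3}$ ($J{\left(E,L \right)} = -2 + 2 \left(-5\right) E^{2} E = -2 + - 10 E^{2} E = -2 - 10 E^{3}$)
$\left(J{\left(-5,12 \right)} - 117\right)^{2} = \left(\left(-2 - 10 \left(-5\right)^{3}\right) - 117\right)^{2} = \left(\left(-2 - -1250\right) - 117\right)^{2} = \left(\left(-2 + 1250\right) - 117\right)^{2} = \left(1248 - 117\right)^{2} = 1131^{2} = 1279161$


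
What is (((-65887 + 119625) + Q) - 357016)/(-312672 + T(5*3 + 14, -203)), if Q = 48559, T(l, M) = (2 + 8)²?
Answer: 254719/312572 ≈ 0.81491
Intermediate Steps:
T(l, M) = 100 (T(l, M) = 10² = 100)
(((-65887 + 119625) + Q) - 357016)/(-312672 + T(5*3 + 14, -203)) = (((-65887 + 119625) + 48559) - 357016)/(-312672 + 100) = ((53738 + 48559) - 357016)/(-312572) = (102297 - 357016)*(-1/312572) = -254719*(-1/312572) = 254719/312572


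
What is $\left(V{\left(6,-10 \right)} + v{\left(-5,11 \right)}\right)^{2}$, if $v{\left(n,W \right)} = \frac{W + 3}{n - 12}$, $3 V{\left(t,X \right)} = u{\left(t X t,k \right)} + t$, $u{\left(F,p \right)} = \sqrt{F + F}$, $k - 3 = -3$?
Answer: $- \frac{22720}{289} + \frac{160 i \sqrt{5}}{17} \approx -78.616 + 21.045 i$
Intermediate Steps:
$k = 0$ ($k = 3 - 3 = 0$)
$u{\left(F,p \right)} = \sqrt{2} \sqrt{F}$ ($u{\left(F,p \right)} = \sqrt{2 F} = \sqrt{2} \sqrt{F}$)
$V{\left(t,X \right)} = \frac{t}{3} + \frac{\sqrt{2} \sqrt{X t^{2}}}{3}$ ($V{\left(t,X \right)} = \frac{\sqrt{2} \sqrt{t X t} + t}{3} = \frac{\sqrt{2} \sqrt{X t t} + t}{3} = \frac{\sqrt{2} \sqrt{X t^{2}} + t}{3} = \frac{t + \sqrt{2} \sqrt{X t^{2}}}{3} = \frac{t}{3} + \frac{\sqrt{2} \sqrt{X t^{2}}}{3}$)
$v{\left(n,W \right)} = \frac{3 + W}{-12 + n}$
$\left(V{\left(6,-10 \right)} + v{\left(-5,11 \right)}\right)^{2} = \left(\left(\frac{1}{3} \cdot 6 + \frac{\sqrt{2} \sqrt{- 10 \cdot 6^{2}}}{3}\right) + \frac{3 + 11}{-12 - 5}\right)^{2} = \left(\left(2 + \frac{\sqrt{2} \sqrt{\left(-10\right) 36}}{3}\right) + \frac{1}{-17} \cdot 14\right)^{2} = \left(\left(2 + \frac{\sqrt{2} \sqrt{-360}}{3}\right) - \frac{14}{17}\right)^{2} = \left(\left(2 + \frac{\sqrt{2} \cdot 6 i \sqrt{10}}{3}\right) - \frac{14}{17}\right)^{2} = \left(\left(2 + 4 i \sqrt{5}\right) - \frac{14}{17}\right)^{2} = \left(\frac{20}{17} + 4 i \sqrt{5}\right)^{2}$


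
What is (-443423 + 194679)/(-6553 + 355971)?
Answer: -7316/10277 ≈ -0.71188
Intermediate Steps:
(-443423 + 194679)/(-6553 + 355971) = -248744/349418 = -248744*1/349418 = -7316/10277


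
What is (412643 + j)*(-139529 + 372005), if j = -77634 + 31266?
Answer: 85150146900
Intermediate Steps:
j = -46368
(412643 + j)*(-139529 + 372005) = (412643 - 46368)*(-139529 + 372005) = 366275*232476 = 85150146900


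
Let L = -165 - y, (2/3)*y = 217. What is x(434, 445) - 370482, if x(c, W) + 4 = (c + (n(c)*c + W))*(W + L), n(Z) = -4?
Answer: -662985/2 ≈ -3.3149e+5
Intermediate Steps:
y = 651/2 (y = (3/2)*217 = 651/2 ≈ 325.50)
L = -981/2 (L = -165 - 1*651/2 = -165 - 651/2 = -981/2 ≈ -490.50)
x(c, W) = -4 + (-981/2 + W)*(W - 3*c) (x(c, W) = -4 + (c + (-4*c + W))*(W - 981/2) = -4 + (c + (W - 4*c))*(-981/2 + W) = -4 + (W - 3*c)*(-981/2 + W) = -4 + (-981/2 + W)*(W - 3*c))
x(434, 445) - 370482 = (-4 + 445**2 - 981/2*445 + (2943/2)*434 - 3*445*434) - 370482 = (-4 + 198025 - 436545/2 + 638631 - 579390) - 370482 = 77979/2 - 370482 = -662985/2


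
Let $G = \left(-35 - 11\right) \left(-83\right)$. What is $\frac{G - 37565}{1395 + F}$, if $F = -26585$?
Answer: $\frac{33747}{25190} \approx 1.3397$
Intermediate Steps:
$G = 3818$ ($G = \left(-46\right) \left(-83\right) = 3818$)
$\frac{G - 37565}{1395 + F} = \frac{3818 - 37565}{1395 - 26585} = - \frac{33747}{-25190} = \left(-33747\right) \left(- \frac{1}{25190}\right) = \frac{33747}{25190}$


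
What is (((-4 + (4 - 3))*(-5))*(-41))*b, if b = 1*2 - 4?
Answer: 1230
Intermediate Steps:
b = -2 (b = 2 - 4 = -2)
(((-4 + (4 - 3))*(-5))*(-41))*b = (((-4 + (4 - 3))*(-5))*(-41))*(-2) = (((-4 + 1)*(-5))*(-41))*(-2) = (-3*(-5)*(-41))*(-2) = (15*(-41))*(-2) = -615*(-2) = 1230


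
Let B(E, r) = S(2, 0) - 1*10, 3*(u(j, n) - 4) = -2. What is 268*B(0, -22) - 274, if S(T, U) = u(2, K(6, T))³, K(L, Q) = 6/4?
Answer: 188242/27 ≈ 6971.9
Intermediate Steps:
K(L, Q) = 3/2 (K(L, Q) = 6*(¼) = 3/2)
u(j, n) = 10/3 (u(j, n) = 4 + (⅓)*(-2) = 4 - ⅔ = 10/3)
S(T, U) = 1000/27 (S(T, U) = (10/3)³ = 1000/27)
B(E, r) = 730/27 (B(E, r) = 1000/27 - 1*10 = 1000/27 - 10 = 730/27)
268*B(0, -22) - 274 = 268*(730/27) - 274 = 195640/27 - 274 = 188242/27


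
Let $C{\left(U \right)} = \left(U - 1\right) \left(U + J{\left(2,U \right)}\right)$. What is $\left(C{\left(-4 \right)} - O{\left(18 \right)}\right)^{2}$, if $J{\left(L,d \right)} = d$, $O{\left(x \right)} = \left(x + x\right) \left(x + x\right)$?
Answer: $1577536$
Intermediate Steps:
$O{\left(x \right)} = 4 x^{2}$ ($O{\left(x \right)} = 2 x 2 x = 4 x^{2}$)
$C{\left(U \right)} = 2 U \left(-1 + U\right)$ ($C{\left(U \right)} = \left(U - 1\right) \left(U + U\right) = \left(-1 + U\right) 2 U = 2 U \left(-1 + U\right)$)
$\left(C{\left(-4 \right)} - O{\left(18 \right)}\right)^{2} = \left(2 \left(-4\right) \left(-1 - 4\right) - 4 \cdot 18^{2}\right)^{2} = \left(2 \left(-4\right) \left(-5\right) - 4 \cdot 324\right)^{2} = \left(40 - 1296\right)^{2} = \left(-1256\right)^{2} = 1577536$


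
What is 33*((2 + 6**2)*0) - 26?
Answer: -26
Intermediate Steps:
33*((2 + 6**2)*0) - 26 = 33*((2 + 36)*0) - 26 = 33*(38*0) - 26 = 33*0 - 26 = 0 - 26 = -26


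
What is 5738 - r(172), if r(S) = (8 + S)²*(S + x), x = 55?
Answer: -7349062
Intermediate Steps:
r(S) = (8 + S)²*(55 + S) (r(S) = (8 + S)²*(S + 55) = (8 + S)²*(55 + S))
5738 - r(172) = 5738 - (8 + 172)²*(55 + 172) = 5738 - 180²*227 = 5738 - 32400*227 = 5738 - 1*7354800 = 5738 - 7354800 = -7349062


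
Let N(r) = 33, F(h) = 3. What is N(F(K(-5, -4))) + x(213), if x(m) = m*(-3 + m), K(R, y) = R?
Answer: 44763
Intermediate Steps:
N(F(K(-5, -4))) + x(213) = 33 + 213*(-3 + 213) = 33 + 213*210 = 33 + 44730 = 44763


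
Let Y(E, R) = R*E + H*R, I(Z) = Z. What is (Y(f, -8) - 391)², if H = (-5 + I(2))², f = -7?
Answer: 165649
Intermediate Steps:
H = 9 (H = (-5 + 2)² = (-3)² = 9)
Y(E, R) = 9*R + E*R (Y(E, R) = R*E + 9*R = E*R + 9*R = 9*R + E*R)
(Y(f, -8) - 391)² = (-8*(9 - 7) - 391)² = (-8*2 - 391)² = (-16 - 391)² = (-407)² = 165649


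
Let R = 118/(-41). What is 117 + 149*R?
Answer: -12785/41 ≈ -311.83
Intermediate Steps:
R = -118/41 (R = 118*(-1/41) = -118/41 ≈ -2.8780)
117 + 149*R = 117 + 149*(-118/41) = 117 - 17582/41 = -12785/41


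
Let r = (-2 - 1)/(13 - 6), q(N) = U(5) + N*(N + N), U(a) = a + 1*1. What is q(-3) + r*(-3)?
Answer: 177/7 ≈ 25.286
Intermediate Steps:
U(a) = 1 + a (U(a) = a + 1 = 1 + a)
q(N) = 6 + 2*N² (q(N) = (1 + 5) + N*(N + N) = 6 + N*(2*N) = 6 + 2*N²)
r = -3/7 ≈ -0.42857
q(-3) + r*(-3) = (6 + 2*(-3)²) - 3/7*(-3) = (6 + 2*9) + 9/7 = (6 + 18) + 9/7 = 24 + 9/7 = 177/7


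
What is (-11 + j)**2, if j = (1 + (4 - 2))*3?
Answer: 4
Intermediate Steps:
j = 9 (j = (1 + 2)*3 = 3*3 = 9)
(-11 + j)**2 = (-11 + 9)**2 = (-2)**2 = 4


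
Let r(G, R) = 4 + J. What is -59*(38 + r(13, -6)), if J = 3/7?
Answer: -17523/7 ≈ -2503.3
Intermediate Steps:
J = 3/7 (J = 3*(1/7) = 3/7 ≈ 0.42857)
r(G, R) = 31/7 (r(G, R) = 4 + 3/7 = 31/7)
-59*(38 + r(13, -6)) = -59*(38 + 31/7) = -59*297/7 = -17523/7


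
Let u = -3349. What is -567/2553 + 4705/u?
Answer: -4636916/2849999 ≈ -1.6270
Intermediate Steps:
-567/2553 + 4705/u = -567/2553 + 4705/(-3349) = -567*1/2553 + 4705*(-1/3349) = -189/851 - 4705/3349 = -4636916/2849999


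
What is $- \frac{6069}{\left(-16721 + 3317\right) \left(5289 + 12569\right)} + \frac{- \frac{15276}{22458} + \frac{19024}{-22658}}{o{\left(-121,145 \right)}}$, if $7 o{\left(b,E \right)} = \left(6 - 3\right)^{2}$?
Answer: $- \frac{631484790592103}{534226024689816} \approx -1.1821$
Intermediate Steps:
$o{\left(b,E \right)} = \frac{9}{7}$ ($o{\left(b,E \right)} = \frac{\left(6 - 3\right)^{2}}{7} = \frac{3^{2}}{7} = \frac{1}{7} \cdot 9 = \frac{9}{7}$)
$- \frac{6069}{\left(-16721 + 3317\right) \left(5289 + 12569\right)} + \frac{- \frac{15276}{22458} + \frac{19024}{-22658}}{o{\left(-121,145 \right)}} = - \frac{6069}{\left(-16721 + 3317\right) \left(5289 + 12569\right)} + \frac{- \frac{15276}{22458} + \frac{19024}{-22658}}{\frac{9}{7}} = - \frac{6069}{\left(-13404\right) 17858} + \left(\left(-15276\right) \frac{1}{22458} + 19024 \left(- \frac{1}{22658}\right)\right) \frac{7}{9} = - \frac{6069}{-239368632} + \left(- \frac{134}{197} - \frac{9512}{11329}\right) \frac{7}{9} = \left(-6069\right) \left(- \frac{1}{239368632}\right) - \frac{7914550}{6695439} = \frac{2023}{79789544} - \frac{7914550}{6695439} = - \frac{631484790592103}{534226024689816}$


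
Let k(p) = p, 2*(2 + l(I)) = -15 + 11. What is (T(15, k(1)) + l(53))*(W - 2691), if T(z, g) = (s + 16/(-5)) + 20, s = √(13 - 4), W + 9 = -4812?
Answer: -593448/5 ≈ -1.1869e+5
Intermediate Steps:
W = -4821 (W = -9 - 4812 = -4821)
l(I) = -4 (l(I) = -2 + (-15 + 11)/2 = -2 + (½)*(-4) = -2 - 2 = -4)
s = 3 (s = √9 = 3)
T(z, g) = 99/5 (T(z, g) = (3 + 16/(-5)) + 20 = (3 + 16*(-⅕)) + 20 = (3 - 16/5) + 20 = -⅕ + 20 = 99/5)
(T(15, k(1)) + l(53))*(W - 2691) = (99/5 - 4)*(-4821 - 2691) = (79/5)*(-7512) = -593448/5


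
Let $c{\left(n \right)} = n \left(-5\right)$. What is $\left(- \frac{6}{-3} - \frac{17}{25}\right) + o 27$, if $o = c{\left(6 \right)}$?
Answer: $- \frac{20217}{25} \approx -808.68$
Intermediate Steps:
$c{\left(n \right)} = - 5 n$
$o = -30$ ($o = \left(-5\right) 6 = -30$)
$\left(- \frac{6}{-3} - \frac{17}{25}\right) + o 27 = \left(- \frac{6}{-3} - \frac{17}{25}\right) - 810 = \left(\left(-6\right) \left(- \frac{1}{3}\right) - \frac{17}{25}\right) - 810 = \left(2 - \frac{17}{25}\right) - 810 = \frac{33}{25} - 810 = - \frac{20217}{25}$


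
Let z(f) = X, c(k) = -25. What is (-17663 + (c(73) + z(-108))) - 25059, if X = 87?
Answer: -42660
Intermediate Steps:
z(f) = 87
(-17663 + (c(73) + z(-108))) - 25059 = (-17663 + (-25 + 87)) - 25059 = (-17663 + 62) - 25059 = -17601 - 25059 = -42660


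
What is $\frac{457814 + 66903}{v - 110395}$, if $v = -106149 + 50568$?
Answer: $- \frac{524717}{165976} \approx -3.1614$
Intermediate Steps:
$v = -55581$
$\frac{457814 + 66903}{v - 110395} = \frac{457814 + 66903}{-55581 - 110395} = \frac{524717}{-165976} = 524717 \left(- \frac{1}{165976}\right) = - \frac{524717}{165976}$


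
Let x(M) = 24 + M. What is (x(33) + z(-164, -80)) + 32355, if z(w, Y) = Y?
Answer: 32332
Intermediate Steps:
(x(33) + z(-164, -80)) + 32355 = ((24 + 33) - 80) + 32355 = (57 - 80) + 32355 = -23 + 32355 = 32332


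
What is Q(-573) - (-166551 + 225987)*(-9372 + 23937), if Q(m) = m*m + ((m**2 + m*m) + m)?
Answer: -864700926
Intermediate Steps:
Q(m) = m + 3*m**2 (Q(m) = m**2 + ((m**2 + m**2) + m) = m**2 + (2*m**2 + m) = m**2 + (m + 2*m**2) = m + 3*m**2)
Q(-573) - (-166551 + 225987)*(-9372 + 23937) = -573*(1 + 3*(-573)) - (-166551 + 225987)*(-9372 + 23937) = -573*(1 - 1719) - 59436*14565 = -573*(-1718) - 1*865685340 = 984414 - 865685340 = -864700926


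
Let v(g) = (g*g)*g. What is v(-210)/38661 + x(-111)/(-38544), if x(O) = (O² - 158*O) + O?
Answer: -203007977/844756 ≈ -240.32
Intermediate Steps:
v(g) = g³ (v(g) = g²*g = g³)
x(O) = O² - 157*O
v(-210)/38661 + x(-111)/(-38544) = (-210)³/38661 - 111*(-157 - 111)/(-38544) = -9261000*1/38661 - 111*(-268)*(-1/38544) = -63000/263 + 29748*(-1/38544) = -63000/263 - 2479/3212 = -203007977/844756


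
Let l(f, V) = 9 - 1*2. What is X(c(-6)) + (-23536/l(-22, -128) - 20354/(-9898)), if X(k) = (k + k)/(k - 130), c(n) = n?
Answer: -565397503/168266 ≈ -3360.1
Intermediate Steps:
l(f, V) = 7 (l(f, V) = 9 - 2 = 7)
X(k) = 2*k/(-130 + k) (X(k) = (2*k)/(-130 + k) = 2*k/(-130 + k))
X(c(-6)) + (-23536/l(-22, -128) - 20354/(-9898)) = 2*(-6)/(-130 - 6) + (-23536/7 - 20354/(-9898)) = 2*(-6)/(-136) + (-23536*1/7 - 20354*(-1/9898)) = 2*(-6)*(-1/136) + (-23536/7 + 10177/4949) = 3/34 - 16629775/4949 = -565397503/168266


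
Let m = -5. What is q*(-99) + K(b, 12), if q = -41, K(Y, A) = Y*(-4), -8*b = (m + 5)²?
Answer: 4059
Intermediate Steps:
b = 0 (b = -(-5 + 5)²/8 = -⅛*0² = -⅛*0 = 0)
K(Y, A) = -4*Y
q*(-99) + K(b, 12) = -41*(-99) - 4*0 = 4059 + 0 = 4059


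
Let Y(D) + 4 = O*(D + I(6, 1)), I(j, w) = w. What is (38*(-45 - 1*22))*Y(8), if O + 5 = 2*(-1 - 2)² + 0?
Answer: -287698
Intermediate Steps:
O = 13 (O = -5 + (2*(-1 - 2)² + 0) = -5 + (2*(-3)² + 0) = -5 + (2*9 + 0) = -5 + (18 + 0) = -5 + 18 = 13)
Y(D) = 9 + 13*D (Y(D) = -4 + 13*(D + 1) = -4 + 13*(1 + D) = -4 + (13 + 13*D) = 9 + 13*D)
(38*(-45 - 1*22))*Y(8) = (38*(-45 - 1*22))*(9 + 13*8) = (38*(-45 - 22))*(9 + 104) = (38*(-67))*113 = -2546*113 = -287698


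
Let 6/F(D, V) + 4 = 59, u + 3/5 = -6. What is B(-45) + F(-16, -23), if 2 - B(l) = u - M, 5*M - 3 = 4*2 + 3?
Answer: 633/55 ≈ 11.509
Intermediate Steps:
u = -33/5 (u = -⅗ - 6 = -33/5 ≈ -6.6000)
M = 14/5 (M = ⅗ + (4*2 + 3)/5 = ⅗ + (8 + 3)/5 = ⅗ + (⅕)*11 = ⅗ + 11/5 = 14/5 ≈ 2.8000)
B(l) = 57/5 (B(l) = 2 - (-33/5 - 1*14/5) = 2 - (-33/5 - 14/5) = 2 - 1*(-47/5) = 2 + 47/5 = 57/5)
F(D, V) = 6/55 (F(D, V) = 6/(-4 + 59) = 6/55)
B(-45) + F(-16, -23) = 57/5 + 6/55 = 633/55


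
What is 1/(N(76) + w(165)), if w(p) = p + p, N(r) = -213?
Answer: 1/117 ≈ 0.0085470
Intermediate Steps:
w(p) = 2*p
1/(N(76) + w(165)) = 1/(-213 + 2*165) = 1/(-213 + 330) = 1/117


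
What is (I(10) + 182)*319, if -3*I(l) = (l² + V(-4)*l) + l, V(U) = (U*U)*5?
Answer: -116116/3 ≈ -38705.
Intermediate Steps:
V(U) = 5*U² (V(U) = U²*5 = 5*U²)
I(l) = -27*l - l²/3 (I(l) = -((l² + (5*(-4)²)*l) + l)/3 = -((l² + (5*16)*l) + l)/3 = -((l² + 80*l) + l)/3 = -(l² + 81*l)/3 = -27*l - l²/3)
(I(10) + 182)*319 = (-⅓*10*(81 + 10) + 182)*319 = (-⅓*10*91 + 182)*319 = (-910/3 + 182)*319 = -364/3*319 = -116116/3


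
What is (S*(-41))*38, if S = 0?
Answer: 0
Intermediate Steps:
(S*(-41))*38 = (0*(-41))*38 = 0*38 = 0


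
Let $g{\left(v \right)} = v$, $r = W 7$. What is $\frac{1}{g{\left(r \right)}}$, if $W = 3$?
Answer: $\frac{1}{21} \approx 0.047619$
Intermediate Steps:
$r = 21$ ($r = 3 \cdot 7 = 21$)
$\frac{1}{g{\left(r \right)}} = \frac{1}{21}$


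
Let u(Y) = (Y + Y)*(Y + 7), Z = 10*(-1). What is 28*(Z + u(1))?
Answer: 168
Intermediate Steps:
Z = -10
u(Y) = 2*Y*(7 + Y) (u(Y) = (2*Y)*(7 + Y) = 2*Y*(7 + Y))
28*(Z + u(1)) = 28*(-10 + 2*1*(7 + 1)) = 28*(-10 + 2*1*8) = 28*(-10 + 16) = 28*6 = 168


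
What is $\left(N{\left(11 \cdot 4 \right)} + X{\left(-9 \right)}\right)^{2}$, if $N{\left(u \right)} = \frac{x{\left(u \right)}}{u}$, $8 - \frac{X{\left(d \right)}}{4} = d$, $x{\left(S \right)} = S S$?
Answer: $12544$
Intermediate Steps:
$x{\left(S \right)} = S^{2}$
$X{\left(d \right)} = 32 - 4 d$
$N{\left(u \right)} = u$ ($N{\left(u \right)} = \frac{u^{2}}{u} = u$)
$\left(N{\left(11 \cdot 4 \right)} + X{\left(-9 \right)}\right)^{2} = \left(11 \cdot 4 + \left(32 - -36\right)\right)^{2} = \left(44 + \left(32 + 36\right)\right)^{2} = \left(44 + 68\right)^{2} = 112^{2} = 12544$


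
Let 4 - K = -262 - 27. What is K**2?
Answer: 85849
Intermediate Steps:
K = 293 (K = 4 - (-262 - 27) = 4 - 1*(-289) = 4 + 289 = 293)
K**2 = 293**2 = 85849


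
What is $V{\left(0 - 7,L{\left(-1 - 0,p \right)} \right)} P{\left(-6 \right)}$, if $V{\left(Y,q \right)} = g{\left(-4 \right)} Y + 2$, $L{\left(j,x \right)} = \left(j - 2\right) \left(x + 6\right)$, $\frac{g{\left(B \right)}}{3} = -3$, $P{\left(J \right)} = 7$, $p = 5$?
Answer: $455$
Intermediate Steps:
$g{\left(B \right)} = -9$ ($g{\left(B \right)} = 3 \left(-3\right) = -9$)
$L{\left(j,x \right)} = \left(-2 + j\right) \left(6 + x\right)$
$V{\left(Y,q \right)} = 2 - 9 Y$ ($V{\left(Y,q \right)} = - 9 Y + 2 = 2 - 9 Y$)
$V{\left(0 - 7,L{\left(-1 - 0,p \right)} \right)} P{\left(-6 \right)} = \left(2 - 9 \left(0 - 7\right)\right) 7 = \left(2 - -63\right) 7 = \left(2 + 63\right) 7 = 65 \cdot 7 = 455$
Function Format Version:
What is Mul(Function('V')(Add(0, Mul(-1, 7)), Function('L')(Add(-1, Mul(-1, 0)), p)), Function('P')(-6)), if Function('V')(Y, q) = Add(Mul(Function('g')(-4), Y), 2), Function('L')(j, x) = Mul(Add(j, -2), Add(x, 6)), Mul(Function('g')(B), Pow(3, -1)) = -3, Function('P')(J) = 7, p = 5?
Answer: 455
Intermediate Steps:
Function('g')(B) = -9 (Function('g')(B) = Mul(3, -3) = -9)
Function('L')(j, x) = Mul(Add(-2, j), Add(6, x))
Function('V')(Y, q) = Add(2, Mul(-9, Y)) (Function('V')(Y, q) = Add(Mul(-9, Y), 2) = Add(2, Mul(-9, Y)))
Mul(Function('V')(Add(0, Mul(-1, 7)), Function('L')(Add(-1, Mul(-1, 0)), p)), Function('P')(-6)) = Mul(Add(2, Mul(-9, Add(0, Mul(-1, 7)))), 7) = Mul(Add(2, Mul(-9, Add(0, -7))), 7) = Mul(Add(2, Mul(-9, -7)), 7) = Mul(Add(2, 63), 7) = Mul(65, 7) = 455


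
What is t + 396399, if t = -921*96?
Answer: 307983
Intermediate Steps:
t = -88416
t + 396399 = -88416 + 396399 = 307983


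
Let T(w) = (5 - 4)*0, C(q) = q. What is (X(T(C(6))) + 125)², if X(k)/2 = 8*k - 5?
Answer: 13225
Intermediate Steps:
T(w) = 0 (T(w) = 1*0 = 0)
X(k) = -10 + 16*k (X(k) = 2*(8*k - 5) = 2*(-5 + 8*k) = -10 + 16*k)
(X(T(C(6))) + 125)² = ((-10 + 16*0) + 125)² = ((-10 + 0) + 125)² = (-10 + 125)² = 115² = 13225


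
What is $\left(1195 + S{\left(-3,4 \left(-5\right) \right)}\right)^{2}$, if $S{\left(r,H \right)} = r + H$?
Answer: $1373584$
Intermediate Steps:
$S{\left(r,H \right)} = H + r$
$\left(1195 + S{\left(-3,4 \left(-5\right) \right)}\right)^{2} = \left(1195 + \left(4 \left(-5\right) - 3\right)\right)^{2} = \left(1195 - 23\right)^{2} = 1172^{2} = 1373584$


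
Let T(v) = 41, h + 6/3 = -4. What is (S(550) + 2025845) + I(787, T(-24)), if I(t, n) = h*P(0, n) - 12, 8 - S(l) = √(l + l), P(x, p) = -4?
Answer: 2025865 - 10*√11 ≈ 2.0258e+6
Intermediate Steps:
h = -6 (h = -2 - 4 = -6)
S(l) = 8 - √2*√l (S(l) = 8 - √(l + l) = 8 - √(2*l) = 8 - √2*√l)
I(t, n) = 12 (I(t, n) = -6*(-4) - 12 = 24 - 12 = 12)
(S(550) + 2025845) + I(787, T(-24)) = ((8 - √2*√550) + 2025845) + 12 = ((8 - √2*5*√22) + 2025845) + 12 = ((8 - 10*√11) + 2025845) + 12 = (2025853 - 10*√11) + 12 = 2025865 - 10*√11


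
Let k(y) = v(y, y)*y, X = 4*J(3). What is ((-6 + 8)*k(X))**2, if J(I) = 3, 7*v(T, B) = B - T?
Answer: 0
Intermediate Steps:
v(T, B) = -T/7 + B/7 (v(T, B) = (B - T)/7 = -T/7 + B/7)
X = 12 (X = 4*3 = 12)
k(y) = 0 (k(y) = (-y/7 + y/7)*y = 0*y = 0)
((-6 + 8)*k(X))**2 = ((-6 + 8)*0)**2 = (2*0)**2 = 0**2 = 0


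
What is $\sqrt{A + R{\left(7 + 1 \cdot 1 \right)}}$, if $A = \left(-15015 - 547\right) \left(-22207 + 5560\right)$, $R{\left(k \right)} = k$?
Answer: $\sqrt{259060622} \approx 16095.0$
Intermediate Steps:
$A = 259060614$ ($A = \left(-15562\right) \left(-16647\right) = 259060614$)
$\sqrt{A + R{\left(7 + 1 \cdot 1 \right)}} = \sqrt{259060614 + \left(7 + 1 \cdot 1\right)} = \sqrt{259060614 + \left(7 + 1\right)} = \sqrt{259060614 + 8} = \sqrt{259060622}$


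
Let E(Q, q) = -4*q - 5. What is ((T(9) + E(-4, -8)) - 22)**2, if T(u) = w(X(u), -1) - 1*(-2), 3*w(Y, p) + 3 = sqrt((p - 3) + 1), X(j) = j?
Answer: (18 + I*sqrt(3))**2/9 ≈ 35.667 + 6.9282*I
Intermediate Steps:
w(Y, p) = -1 + sqrt(-2 + p)/3 (w(Y, p) = -1 + sqrt((p - 3) + 1)/3 = -1 + sqrt((-3 + p) + 1)/3 = -1 + sqrt(-2 + p)/3)
E(Q, q) = -5 - 4*q
T(u) = 1 + I*sqrt(3)/3 (T(u) = (-1 + sqrt(-2 - 1)/3) - 1*(-2) = (-1 + sqrt(-3)/3) + 2 = (-1 + (I*sqrt(3))/3) + 2 = (-1 + I*sqrt(3)/3) + 2 = 1 + I*sqrt(3)/3)
((T(9) + E(-4, -8)) - 22)**2 = (((1 + I*sqrt(3)/3) + (-5 - 4*(-8))) - 22)**2 = (((1 + I*sqrt(3)/3) + (-5 + 32)) - 22)**2 = (((1 + I*sqrt(3)/3) + 27) - 22)**2 = ((28 + I*sqrt(3)/3) - 22)**2 = (6 + I*sqrt(3)/3)**2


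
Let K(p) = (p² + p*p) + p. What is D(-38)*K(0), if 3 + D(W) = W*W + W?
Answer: 0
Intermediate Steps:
D(W) = -3 + W + W² (D(W) = -3 + (W*W + W) = -3 + (W² + W) = -3 + (W + W²) = -3 + W + W²)
K(p) = p + 2*p² (K(p) = (p² + p²) + p = 2*p² + p = p + 2*p²)
D(-38)*K(0) = (-3 - 38 + (-38)²)*(0*(1 + 2*0)) = (-3 - 38 + 1444)*(0*(1 + 0)) = 1403*(0*1) = 1403*0 = 0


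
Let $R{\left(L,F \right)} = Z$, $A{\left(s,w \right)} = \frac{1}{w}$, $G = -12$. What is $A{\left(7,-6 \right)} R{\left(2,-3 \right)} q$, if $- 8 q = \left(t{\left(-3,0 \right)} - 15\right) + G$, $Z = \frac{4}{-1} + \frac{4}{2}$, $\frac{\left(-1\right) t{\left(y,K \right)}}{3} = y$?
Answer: $\frac{3}{4} \approx 0.75$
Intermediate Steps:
$t{\left(y,K \right)} = - 3 y$
$Z = -2$ ($Z = 4 \left(-1\right) + 4 \cdot \frac{1}{2} = -4 + 2 = -2$)
$R{\left(L,F \right)} = -2$
$q = \frac{9}{4}$ ($q = - \frac{\left(\left(-3\right) \left(-3\right) - 15\right) - 12}{8} = - \frac{\left(9 - 15\right) - 12}{8} = - \frac{-6 - 12}{8} = \left(- \frac{1}{8}\right) \left(-18\right) = \frac{9}{4} \approx 2.25$)
$A{\left(7,-6 \right)} R{\left(2,-3 \right)} q = \frac{1}{-6} \left(-2\right) \frac{9}{4} = \left(- \frac{1}{6}\right) \left(-2\right) \frac{9}{4} = \frac{1}{3} \cdot \frac{9}{4} = \frac{3}{4}$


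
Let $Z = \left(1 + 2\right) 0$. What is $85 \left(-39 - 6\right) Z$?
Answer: $0$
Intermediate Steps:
$Z = 0$ ($Z = 3 \cdot 0 = 0$)
$85 \left(-39 - 6\right) Z = 85 \left(-39 - 6\right) 0 = 85 \left(-45\right) 0 = \left(-3825\right) 0 = 0$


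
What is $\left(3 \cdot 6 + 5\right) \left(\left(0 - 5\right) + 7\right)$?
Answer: $46$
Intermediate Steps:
$\left(3 \cdot 6 + 5\right) \left(\left(0 - 5\right) + 7\right) = \left(18 + 5\right) \left(\left(0 - 5\right) + 7\right) = 23 \left(-5 + 7\right) = 23 \cdot 2 = 46$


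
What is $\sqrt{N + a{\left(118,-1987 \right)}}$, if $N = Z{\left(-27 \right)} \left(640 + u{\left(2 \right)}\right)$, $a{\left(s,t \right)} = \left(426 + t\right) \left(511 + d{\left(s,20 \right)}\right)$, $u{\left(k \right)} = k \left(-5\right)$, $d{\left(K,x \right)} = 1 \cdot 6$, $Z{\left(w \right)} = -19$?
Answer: $i \sqrt{819007} \approx 904.99 i$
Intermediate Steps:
$d{\left(K,x \right)} = 6$
$u{\left(k \right)} = - 5 k$
$a{\left(s,t \right)} = 220242 + 517 t$ ($a{\left(s,t \right)} = \left(426 + t\right) \left(511 + 6\right) = \left(426 + t\right) 517 = 220242 + 517 t$)
$N = -11970$ ($N = - 19 \left(640 - 10\right) = \left(-19\right) 630 = -11970$)
$\sqrt{N + a{\left(118,-1987 \right)}} = \sqrt{-11970 + \left(220242 + 517 \left(-1987\right)\right)} = \sqrt{-11970 + \left(220242 - 1027279\right)} = \sqrt{-11970 - 807037} = \sqrt{-819007} = i \sqrt{819007}$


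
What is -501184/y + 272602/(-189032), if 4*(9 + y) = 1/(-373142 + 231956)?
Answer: 26751177950498539/480396189652 ≈ 55686.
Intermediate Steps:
y = -5082697/564744 (y = -9 + 1/(4*(-373142 + 231956)) = -9 + (¼)/(-141186) = -9 + (¼)*(-1/141186) = -9 - 1/564744 = -5082697/564744 ≈ -9.0000)
-501184/y + 272602/(-189032) = -501184/(-5082697/564744) + 272602/(-189032) = -501184*(-564744/5082697) + 272602*(-1/189032) = 283040656896/5082697 - 136301/94516 = 26751177950498539/480396189652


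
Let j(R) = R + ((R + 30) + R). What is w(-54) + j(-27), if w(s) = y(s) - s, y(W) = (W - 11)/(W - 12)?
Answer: 263/66 ≈ 3.9848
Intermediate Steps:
j(R) = 30 + 3*R (j(R) = R + ((30 + R) + R) = R + (30 + 2*R) = 30 + 3*R)
y(W) = (-11 + W)/(-12 + W)
w(s) = -s + (-11 + s)/(-12 + s) (w(s) = (-11 + s)/(-12 + s) - s = -s + (-11 + s)/(-12 + s))
w(-54) + j(-27) = (-11 - 54 - 1*(-54)*(-12 - 54))/(-12 - 54) + (30 + 3*(-27)) = (-11 - 54 - 1*(-54)*(-66))/(-66) + (30 - 81) = -(-11 - 54 - 3564)/66 - 51 = -1/66*(-3629) - 51 = 3629/66 - 51 = 263/66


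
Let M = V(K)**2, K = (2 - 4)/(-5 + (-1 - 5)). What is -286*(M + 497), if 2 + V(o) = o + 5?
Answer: -1595412/11 ≈ -1.4504e+5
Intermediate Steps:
K = 2/11 (K = -2/(-5 - 6) = -2/(-11) = -2*(-1/11) = 2/11 ≈ 0.18182)
V(o) = 3 + o (V(o) = -2 + (o + 5) = -2 + (5 + o) = 3 + o)
M = 1225/121 (M = (3 + 2/11)**2 = (35/11)**2 = 1225/121 ≈ 10.124)
-286*(M + 497) = -286*(1225/121 + 497) = -286*61362/121 = -1595412/11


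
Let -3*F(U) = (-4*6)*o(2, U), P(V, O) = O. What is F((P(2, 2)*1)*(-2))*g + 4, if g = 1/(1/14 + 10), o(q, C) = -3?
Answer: 76/47 ≈ 1.6170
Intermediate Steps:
g = 14/141 (g = 1/(1/14 + 10) = 1/(141/14) = 14/141 ≈ 0.099291)
F(U) = -24 (F(U) = -(-4*6)*(-3)/3 = -(-8)*(-3) = -1/3*72 = -24)
F((P(2, 2)*1)*(-2))*g + 4 = -24*14/141 + 4 = -112/47 + 4 = 76/47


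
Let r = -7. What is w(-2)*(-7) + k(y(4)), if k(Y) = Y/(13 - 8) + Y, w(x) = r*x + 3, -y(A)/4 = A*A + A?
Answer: -215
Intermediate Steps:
y(A) = -4*A - 4*A² (y(A) = -4*(A*A + A) = -4*(A² + A) = -4*(A + A²) = -4*A - 4*A²)
w(x) = 3 - 7*x (w(x) = -7*x + 3 = 3 - 7*x)
k(Y) = 6*Y/5 (k(Y) = Y/5 + Y = 6*Y/5)
w(-2)*(-7) + k(y(4)) = (3 - 7*(-2))*(-7) + 6*(-4*4*(1 + 4))/5 = (3 + 14)*(-7) + 6*(-4*4*5)/5 = 17*(-7) + (6/5)*(-80) = -119 - 96 = -215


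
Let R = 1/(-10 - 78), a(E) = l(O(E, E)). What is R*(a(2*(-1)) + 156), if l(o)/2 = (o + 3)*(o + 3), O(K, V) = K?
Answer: -79/44 ≈ -1.7955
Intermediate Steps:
l(o) = 2*(3 + o)**2 (l(o) = 2*((o + 3)*(o + 3)) = 2*((3 + o)*(3 + o)) = 2*(3 + o)**2)
a(E) = 2*(3 + E)**2
R = -1/88 (R = 1/(-88) = -1/88 ≈ -0.011364)
R*(a(2*(-1)) + 156) = -(2*(3 + 2*(-1))**2 + 156)/88 = -(2*(3 - 2)**2 + 156)/88 = -(2*1**2 + 156)/88 = -(2*1 + 156)/88 = -(2 + 156)/88 = -1/88*158 = -79/44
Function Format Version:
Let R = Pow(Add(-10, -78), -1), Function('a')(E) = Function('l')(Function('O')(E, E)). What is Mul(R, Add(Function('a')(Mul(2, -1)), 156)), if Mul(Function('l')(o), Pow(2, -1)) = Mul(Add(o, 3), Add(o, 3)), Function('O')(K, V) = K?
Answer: Rational(-79, 44) ≈ -1.7955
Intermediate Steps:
Function('l')(o) = Mul(2, Pow(Add(3, o), 2)) (Function('l')(o) = Mul(2, Mul(Add(o, 3), Add(o, 3))) = Mul(2, Mul(Add(3, o), Add(3, o))) = Mul(2, Pow(Add(3, o), 2)))
Function('a')(E) = Mul(2, Pow(Add(3, E), 2))
R = Rational(-1, 88) (R = Pow(-88, -1) = Rational(-1, 88) ≈ -0.011364)
Mul(R, Add(Function('a')(Mul(2, -1)), 156)) = Mul(Rational(-1, 88), Add(Mul(2, Pow(Add(3, Mul(2, -1)), 2)), 156)) = Mul(Rational(-1, 88), Add(Mul(2, Pow(Add(3, -2), 2)), 156)) = Mul(Rational(-1, 88), Add(Mul(2, Pow(1, 2)), 156)) = Mul(Rational(-1, 88), Add(Mul(2, 1), 156)) = Mul(Rational(-1, 88), Add(2, 156)) = Mul(Rational(-1, 88), 158) = Rational(-79, 44)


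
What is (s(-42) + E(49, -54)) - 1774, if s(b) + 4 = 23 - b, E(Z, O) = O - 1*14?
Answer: -1781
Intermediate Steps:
E(Z, O) = -14 + O (E(Z, O) = O - 14 = -14 + O)
s(b) = 19 - b (s(b) = -4 + (23 - b) = 19 - b)
(s(-42) + E(49, -54)) - 1774 = ((19 - 1*(-42)) + (-14 - 54)) - 1774 = ((19 + 42) - 68) - 1774 = (61 - 68) - 1774 = -7 - 1774 = -1781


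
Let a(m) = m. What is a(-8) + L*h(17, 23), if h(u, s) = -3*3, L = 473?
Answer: -4265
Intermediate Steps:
h(u, s) = -9
a(-8) + L*h(17, 23) = -8 + 473*(-9) = -8 - 4257 = -4265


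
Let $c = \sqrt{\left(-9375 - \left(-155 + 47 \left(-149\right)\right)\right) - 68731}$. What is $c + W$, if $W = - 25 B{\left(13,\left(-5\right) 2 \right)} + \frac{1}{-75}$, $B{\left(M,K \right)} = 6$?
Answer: $- \frac{11251}{75} + 2 i \sqrt{17737} \approx -150.01 + 266.36 i$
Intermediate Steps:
$W = - \frac{11251}{75}$ ($W = \left(-25\right) 6 + \frac{1}{-75} = -150 - \frac{1}{75} = - \frac{11251}{75} \approx -150.01$)
$c = 2 i \sqrt{17737}$ ($c = \sqrt{\left(-9375 - \left(-155 - 7003\right)\right) - 68731} = \sqrt{\left(-9375 - -7158\right) - 68731} = \sqrt{\left(-9375 + 7158\right) - 68731} = \sqrt{-2217 - 68731} = \sqrt{-70948} = 2 i \sqrt{17737} \approx 266.36 i$)
$c + W = 2 i \sqrt{17737} - \frac{11251}{75} = - \frac{11251}{75} + 2 i \sqrt{17737}$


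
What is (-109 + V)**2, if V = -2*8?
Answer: 15625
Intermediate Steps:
V = -16
(-109 + V)**2 = (-109 - 16)**2 = (-125)**2 = 15625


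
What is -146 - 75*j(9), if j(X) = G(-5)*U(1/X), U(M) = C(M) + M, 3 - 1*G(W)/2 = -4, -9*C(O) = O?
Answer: -6742/27 ≈ -249.70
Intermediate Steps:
C(O) = -O/9
G(W) = 14 (G(W) = 6 - 2*(-4) = 6 + 8 = 14)
U(M) = 8*M/9 (U(M) = -M/9 + M = 8*M/9)
j(X) = 112/(9*X) (j(X) = 14*(8/(9*X)) = 112/(9*X))
-146 - 75*j(9) = -146 - 2800/(3*9) = -146 - 75*112/81 = -146 - 2800/27 = -6742/27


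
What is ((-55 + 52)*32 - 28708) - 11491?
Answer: -40295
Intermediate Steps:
((-55 + 52)*32 - 28708) - 11491 = (-3*32 - 28708) - 11491 = (-96 - 28708) - 11491 = -28804 - 11491 = -40295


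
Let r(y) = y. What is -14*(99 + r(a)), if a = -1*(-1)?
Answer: -1400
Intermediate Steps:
a = 1
-14*(99 + r(a)) = -14*(99 + 1) = -14*100 = -1400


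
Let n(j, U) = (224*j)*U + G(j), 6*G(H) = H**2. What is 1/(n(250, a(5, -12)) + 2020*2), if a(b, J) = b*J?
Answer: -3/10036630 ≈ -2.9890e-7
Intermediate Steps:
G(H) = H**2/6
a(b, J) = J*b
n(j, U) = j**2/6 + 224*U*j (n(j, U) = (224*j)*U + j**2/6 = 224*U*j + j**2/6 = j**2/6 + 224*U*j)
1/(n(250, a(5, -12)) + 2020*2) = 1/((1/6)*250*(250 + 1344*(-12*5)) + 2020*2) = 1/((1/6)*250*(250 + 1344*(-60)) + 4040) = 1/((1/6)*250*(250 - 80640) + 4040) = 1/((1/6)*250*(-80390) + 4040) = 1/(-10048750/3 + 4040) = 1/(-10036630/3) = -3/10036630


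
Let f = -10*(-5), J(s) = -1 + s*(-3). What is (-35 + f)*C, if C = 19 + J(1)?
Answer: 225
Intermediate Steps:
J(s) = -1 - 3*s
f = 50
C = 15 (C = 19 + (-1 - 3*1) = 19 + (-1 - 3) = 19 - 4 = 15)
(-35 + f)*C = (-35 + 50)*15 = 15*15 = 225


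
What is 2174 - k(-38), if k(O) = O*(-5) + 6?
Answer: 1978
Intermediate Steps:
k(O) = 6 - 5*O (k(O) = -5*O + 6 = 6 - 5*O)
2174 - k(-38) = 2174 - (6 - 5*(-38)) = 2174 - (6 + 190) = 2174 - 1*196 = 2174 - 196 = 1978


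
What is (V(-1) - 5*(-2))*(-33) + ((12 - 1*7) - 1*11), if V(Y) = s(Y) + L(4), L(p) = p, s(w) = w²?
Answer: -501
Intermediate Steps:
V(Y) = 4 + Y² (V(Y) = Y² + 4 = 4 + Y²)
(V(-1) - 5*(-2))*(-33) + ((12 - 1*7) - 1*11) = ((4 + (-1)²) - 5*(-2))*(-33) + ((12 - 1*7) - 1*11) = ((4 + 1) + 10)*(-33) + ((12 - 7) - 11) = (5 + 10)*(-33) + (5 - 11) = 15*(-33) - 6 = -495 - 6 = -501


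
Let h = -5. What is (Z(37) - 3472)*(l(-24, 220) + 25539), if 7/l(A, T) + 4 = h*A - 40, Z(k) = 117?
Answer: -6511957705/76 ≈ -8.5684e+7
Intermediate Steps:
l(A, T) = 7/(-44 - 5*A) (l(A, T) = 7/(-4 + (-5*A - 40)) = 7/(-4 + (-40 - 5*A)) = 7/(-44 - 5*A))
(Z(37) - 3472)*(l(-24, 220) + 25539) = (117 - 3472)*(7/(-44 - 5*(-24)) + 25539) = -3355*(7/(-44 + 120) + 25539) = -3355*(7/76 + 25539) = -3355*1940971/76 = -6511957705/76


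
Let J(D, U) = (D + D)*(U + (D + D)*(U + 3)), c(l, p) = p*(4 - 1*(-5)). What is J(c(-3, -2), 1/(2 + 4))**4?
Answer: 282025135308816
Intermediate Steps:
c(l, p) = 9*p (c(l, p) = p*(4 + 5) = p*9 = 9*p)
J(D, U) = 2*D*(U + 2*D*(3 + U)) (J(D, U) = (2*D)*(U + (2*D)*(3 + U)) = (2*D)*(U + 2*D*(3 + U)) = 2*D*(U + 2*D*(3 + U)))
J(c(-3, -2), 1/(2 + 4))**4 = (2*(9*(-2))*(1/(2 + 4) + 6*(9*(-2)) + 2*(9*(-2))/(2 + 4)))**4 = (2*(-18)*(1/6 + 6*(-18) + 2*(-18)/6))**4 = (2*(-18)*(1/6 - 108 + 2*(-18)*(1/6)))**4 = (2*(-18)*(1/6 - 108 - 6))**4 = (2*(-18)*(-683/6))**4 = 4098**4 = 282025135308816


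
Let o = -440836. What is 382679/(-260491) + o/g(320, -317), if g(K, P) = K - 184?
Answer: -153590715/47362 ≈ -3242.9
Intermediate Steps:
g(K, P) = -184 + K
382679/(-260491) + o/g(320, -317) = 382679/(-260491) - 440836/(-184 + 320) = 382679*(-1/260491) - 440836/136 = -34789/23681 - 440836*1/136 = -34789/23681 - 110209/34 = -153590715/47362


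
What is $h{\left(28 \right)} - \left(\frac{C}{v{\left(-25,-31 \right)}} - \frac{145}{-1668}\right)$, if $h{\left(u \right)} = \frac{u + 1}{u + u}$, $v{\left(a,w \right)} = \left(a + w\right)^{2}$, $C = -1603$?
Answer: $\frac{175997}{186816} \approx 0.94209$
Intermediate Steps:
$h{\left(u \right)} = \frac{1 + u}{2 u}$
$h{\left(28 \right)} - \left(\frac{C}{v{\left(-25,-31 \right)}} - \frac{145}{-1668}\right) = \frac{1 + 28}{2 \cdot 28} - \left(- \frac{1603}{\left(-25 - 31\right)^{2}} - \frac{145}{-1668}\right) = \frac{1}{2} \cdot \frac{1}{28} \cdot 29 - \left(- \frac{1603}{\left(-56\right)^{2}} - - \frac{145}{1668}\right) = \frac{29}{56} - \left(- \frac{1603}{3136} + \frac{145}{1668}\right) = \frac{29}{56} - \left(\left(-1603\right) \frac{1}{3136} + \frac{145}{1668}\right) = \frac{29}{56} - \left(- \frac{229}{448} + \frac{145}{1668}\right) = \frac{29}{56} - - \frac{79253}{186816} = \frac{29}{56} + \frac{79253}{186816} = \frac{175997}{186816}$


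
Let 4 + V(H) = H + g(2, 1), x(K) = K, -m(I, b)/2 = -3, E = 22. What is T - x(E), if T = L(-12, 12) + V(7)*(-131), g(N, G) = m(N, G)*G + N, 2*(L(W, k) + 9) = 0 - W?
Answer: -1466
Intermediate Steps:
m(I, b) = 6 (m(I, b) = -2*(-3) = 6)
L(W, k) = -9 - W/2 (L(W, k) = -9 + (0 - W)/2 = -9 + (-W)/2 = -9 - W/2)
g(N, G) = N + 6*G (g(N, G) = 6*G + N = N + 6*G)
V(H) = 4 + H (V(H) = -4 + (H + (2 + 6*1)) = -4 + (H + (2 + 6)) = -4 + (H + 8) = -4 + (8 + H) = 4 + H)
T = -1444 (T = (-9 - ½*(-12)) + (4 + 7)*(-131) = (-9 + 6) + 11*(-131) = -3 - 1441 = -1444)
T - x(E) = -1444 - 1*22 = -1444 - 22 = -1466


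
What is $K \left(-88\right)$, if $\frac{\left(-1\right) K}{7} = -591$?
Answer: $-364056$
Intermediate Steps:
$K = 4137$ ($K = \left(-7\right) \left(-591\right) = 4137$)
$K \left(-88\right) = 4137 \left(-88\right) = -364056$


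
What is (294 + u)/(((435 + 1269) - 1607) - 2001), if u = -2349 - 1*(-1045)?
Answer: 505/952 ≈ 0.53046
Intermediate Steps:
u = -1304 (u = -2349 + 1045 = -1304)
(294 + u)/(((435 + 1269) - 1607) - 2001) = (294 - 1304)/(((435 + 1269) - 1607) - 2001) = -1010/((1704 - 1607) - 2001) = -1010/(97 - 2001) = -1010/(-1904) = -1010*(-1/1904) = 505/952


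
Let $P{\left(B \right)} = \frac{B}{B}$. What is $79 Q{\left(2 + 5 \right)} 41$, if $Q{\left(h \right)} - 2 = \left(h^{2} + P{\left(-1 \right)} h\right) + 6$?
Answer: $207296$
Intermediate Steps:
$P{\left(B \right)} = 1$
$Q{\left(h \right)} = 8 + h + h^{2}$ ($Q{\left(h \right)} = 2 + \left(\left(h^{2} + 1 h\right) + 6\right) = 2 + \left(\left(h^{2} + h\right) + 6\right) = 2 + \left(\left(h + h^{2}\right) + 6\right) = 2 + \left(6 + h + h^{2}\right) = 8 + h + h^{2}$)
$79 Q{\left(2 + 5 \right)} 41 = 79 \left(8 + \left(2 + 5\right) + \left(2 + 5\right)^{2}\right) 41 = 79 \left(8 + 7 + 7^{2}\right) 41 = 79 \left(8 + 7 + 49\right) 41 = 79 \cdot 64 \cdot 41 = 5056 \cdot 41 = 207296$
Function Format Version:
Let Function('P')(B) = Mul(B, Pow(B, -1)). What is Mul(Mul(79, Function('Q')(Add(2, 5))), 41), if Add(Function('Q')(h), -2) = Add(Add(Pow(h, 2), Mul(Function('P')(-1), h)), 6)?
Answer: 207296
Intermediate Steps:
Function('P')(B) = 1
Function('Q')(h) = Add(8, h, Pow(h, 2)) (Function('Q')(h) = Add(2, Add(Add(Pow(h, 2), Mul(1, h)), 6)) = Add(2, Add(Add(Pow(h, 2), h), 6)) = Add(2, Add(Add(h, Pow(h, 2)), 6)) = Add(2, Add(6, h, Pow(h, 2))) = Add(8, h, Pow(h, 2)))
Mul(Mul(79, Function('Q')(Add(2, 5))), 41) = Mul(Mul(79, Add(8, Add(2, 5), Pow(Add(2, 5), 2))), 41) = Mul(Mul(79, Add(8, 7, Pow(7, 2))), 41) = Mul(Mul(79, Add(8, 7, 49)), 41) = Mul(Mul(79, 64), 41) = Mul(5056, 41) = 207296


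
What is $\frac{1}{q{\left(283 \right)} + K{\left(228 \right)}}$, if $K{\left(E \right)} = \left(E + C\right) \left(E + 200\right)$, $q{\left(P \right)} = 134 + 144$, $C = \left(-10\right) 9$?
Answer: $\frac{1}{59342} \approx 1.6851 \cdot 10^{-5}$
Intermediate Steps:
$C = -90$
$q{\left(P \right)} = 278$
$K{\left(E \right)} = \left(-90 + E\right) \left(200 + E\right)$ ($K{\left(E \right)} = \left(E - 90\right) \left(E + 200\right) = \left(-90 + E\right) \left(200 + E\right)$)
$\frac{1}{q{\left(283 \right)} + K{\left(228 \right)}} = \frac{1}{278 + \left(-18000 + 228^{2} + 110 \cdot 228\right)} = \frac{1}{278 + \left(-18000 + 51984 + 25080\right)} = \frac{1}{278 + 59064} = \frac{1}{59342}$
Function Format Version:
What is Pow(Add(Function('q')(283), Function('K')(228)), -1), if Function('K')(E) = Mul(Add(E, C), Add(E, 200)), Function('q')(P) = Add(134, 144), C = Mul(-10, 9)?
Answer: Rational(1, 59342) ≈ 1.6851e-5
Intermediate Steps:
C = -90
Function('q')(P) = 278
Function('K')(E) = Mul(Add(-90, E), Add(200, E)) (Function('K')(E) = Mul(Add(E, -90), Add(E, 200)) = Mul(Add(-90, E), Add(200, E)))
Pow(Add(Function('q')(283), Function('K')(228)), -1) = Pow(Add(278, Add(-18000, Pow(228, 2), Mul(110, 228))), -1) = Pow(Add(278, Add(-18000, 51984, 25080)), -1) = Pow(Add(278, 59064), -1) = Pow(59342, -1) = Rational(1, 59342)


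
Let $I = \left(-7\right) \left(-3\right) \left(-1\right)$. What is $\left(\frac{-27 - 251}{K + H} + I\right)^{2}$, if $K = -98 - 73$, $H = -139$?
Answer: $\frac{9709456}{24025} \approx 404.14$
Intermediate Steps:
$K = -171$ ($K = -98 - 73 = -171$)
$I = -21$ ($I = 21 \left(-1\right) = -21$)
$\left(\frac{-27 - 251}{K + H} + I\right)^{2} = \left(\frac{-27 - 251}{-171 - 139} - 21\right)^{2} = \left(- \frac{278}{-310} - 21\right)^{2} = \left(\left(-278\right) \left(- \frac{1}{310}\right) - 21\right)^{2} = \left(\frac{139}{155} - 21\right)^{2} = \left(- \frac{3116}{155}\right)^{2} = \frac{9709456}{24025}$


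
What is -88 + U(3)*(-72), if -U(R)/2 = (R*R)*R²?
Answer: 11576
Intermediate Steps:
U(R) = -2*R⁴ (U(R) = -2*R*R*R² = -2*R²*R² = -2*R⁴)
-88 + U(3)*(-72) = -88 - 2*3⁴*(-72) = -88 - 2*81*(-72) = -88 - 162*(-72) = -88 + 11664 = 11576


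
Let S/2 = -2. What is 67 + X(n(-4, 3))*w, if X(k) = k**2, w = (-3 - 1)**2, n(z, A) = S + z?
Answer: 1091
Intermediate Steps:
S = -4 (S = 2*(-2) = -4)
n(z, A) = -4 + z
w = 16 (w = (-4)**2 = 16)
67 + X(n(-4, 3))*w = 67 + (-4 - 4)**2*16 = 67 + (-8)**2*16 = 67 + 64*16 = 67 + 1024 = 1091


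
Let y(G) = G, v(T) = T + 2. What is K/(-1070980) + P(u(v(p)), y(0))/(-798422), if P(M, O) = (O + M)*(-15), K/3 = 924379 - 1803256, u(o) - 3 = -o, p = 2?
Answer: 1052564065791/427546996780 ≈ 2.4619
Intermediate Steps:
v(T) = 2 + T
u(o) = 3 - o
K = -2636631 (K = 3*(924379 - 1803256) = 3*(-878877) = -2636631)
P(M, O) = -15*M - 15*O (P(M, O) = (M + O)*(-15) = -15*M - 15*O)
K/(-1070980) + P(u(v(p)), y(0))/(-798422) = -2636631/(-1070980) + (-15*(3 - (2 + 2)) - 15*0)/(-798422) = -2636631*(-1/1070980) + (-15*(3 - 1*4) + 0)*(-1/798422) = 2636631/1070980 + (-15*(3 - 4) + 0)*(-1/798422) = 2636631/1070980 + (-15*(-1) + 0)*(-1/798422) = 2636631/1070980 + (15 + 0)*(-1/798422) = 2636631/1070980 + 15*(-1/798422) = 2636631/1070980 - 15/798422 = 1052564065791/427546996780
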